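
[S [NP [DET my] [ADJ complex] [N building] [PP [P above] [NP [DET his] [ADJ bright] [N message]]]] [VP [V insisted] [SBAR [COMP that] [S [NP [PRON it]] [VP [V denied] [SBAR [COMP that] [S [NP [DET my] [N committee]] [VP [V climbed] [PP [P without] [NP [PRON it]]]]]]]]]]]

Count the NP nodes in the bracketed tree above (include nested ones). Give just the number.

5

Scanning left to right, an opening `[NP` appears at word positions 1, 5, 10, 13, 17 — 5 in total.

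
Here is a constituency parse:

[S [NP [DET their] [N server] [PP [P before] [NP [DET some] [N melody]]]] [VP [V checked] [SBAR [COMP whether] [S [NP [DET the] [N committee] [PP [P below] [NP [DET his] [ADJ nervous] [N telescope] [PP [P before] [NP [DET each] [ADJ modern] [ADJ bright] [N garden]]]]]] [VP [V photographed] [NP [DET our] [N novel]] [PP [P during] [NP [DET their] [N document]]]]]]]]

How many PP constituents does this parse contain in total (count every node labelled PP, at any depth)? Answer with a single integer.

4

Listing each PP by its span: [PP before some melody]; [PP below his nervous telescope before each modern bright garden]; [PP before each modern bright garden]; [PP during their document] — that makes 4.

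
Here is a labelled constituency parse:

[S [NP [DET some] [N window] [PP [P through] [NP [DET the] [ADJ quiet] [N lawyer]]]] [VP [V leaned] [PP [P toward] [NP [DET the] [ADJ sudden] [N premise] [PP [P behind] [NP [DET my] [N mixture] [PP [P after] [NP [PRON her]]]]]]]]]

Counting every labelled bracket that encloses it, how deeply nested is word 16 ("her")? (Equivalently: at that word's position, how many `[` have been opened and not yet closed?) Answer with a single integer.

Counting open brackets not yet closed at "her": [S [VP [PP [NP [PP [NP [PP [NP [PRON = 9.

9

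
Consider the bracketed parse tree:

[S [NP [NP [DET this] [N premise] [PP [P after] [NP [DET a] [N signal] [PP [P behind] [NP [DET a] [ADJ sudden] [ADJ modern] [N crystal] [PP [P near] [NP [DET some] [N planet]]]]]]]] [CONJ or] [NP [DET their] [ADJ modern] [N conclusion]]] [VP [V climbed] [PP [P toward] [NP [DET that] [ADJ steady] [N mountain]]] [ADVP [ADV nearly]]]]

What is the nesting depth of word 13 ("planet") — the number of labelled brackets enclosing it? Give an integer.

Counting open brackets not yet closed at "planet": [S [NP [NP [PP [NP [PP [NP [PP [NP [N = 10.

10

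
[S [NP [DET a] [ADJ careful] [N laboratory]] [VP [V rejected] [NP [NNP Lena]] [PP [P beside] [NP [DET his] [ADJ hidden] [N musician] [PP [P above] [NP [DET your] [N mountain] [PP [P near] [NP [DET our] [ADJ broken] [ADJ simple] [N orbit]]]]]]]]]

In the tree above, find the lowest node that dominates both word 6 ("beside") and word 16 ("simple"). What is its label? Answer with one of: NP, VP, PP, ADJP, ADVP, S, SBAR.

PP

The smallest bracket enclosing both words is [PP beside his hidden musician above your mountain near our broken simple orbit], so the label is PP.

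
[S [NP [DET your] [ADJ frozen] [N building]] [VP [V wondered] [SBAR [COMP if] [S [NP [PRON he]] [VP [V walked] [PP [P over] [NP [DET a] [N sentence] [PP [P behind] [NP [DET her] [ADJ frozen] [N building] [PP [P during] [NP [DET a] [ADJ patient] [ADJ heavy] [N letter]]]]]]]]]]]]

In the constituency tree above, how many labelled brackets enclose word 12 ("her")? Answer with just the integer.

10

Path from the root down to the word: S → VP → SBAR → S → VP → PP → NP → PP → NP → DET. That is 10 enclosing brackets.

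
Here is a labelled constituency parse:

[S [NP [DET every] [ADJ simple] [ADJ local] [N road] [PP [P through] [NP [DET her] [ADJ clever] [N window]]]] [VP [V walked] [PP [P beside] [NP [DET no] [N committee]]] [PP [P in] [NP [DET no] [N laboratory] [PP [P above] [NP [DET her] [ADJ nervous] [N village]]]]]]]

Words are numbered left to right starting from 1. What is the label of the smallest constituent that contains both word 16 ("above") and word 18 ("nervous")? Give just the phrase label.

PP

Word 16 lies under S → VP → PP → NP → PP → P; word 18 lies under S → VP → PP → NP → PP → NP → ADJ. The lowest shared node is the PP.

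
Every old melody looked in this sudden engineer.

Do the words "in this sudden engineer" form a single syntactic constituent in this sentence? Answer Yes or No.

Yes

"in this sudden engineer" is exactly the prepositional phrase [PP in this sudden engineer], a complete constituent.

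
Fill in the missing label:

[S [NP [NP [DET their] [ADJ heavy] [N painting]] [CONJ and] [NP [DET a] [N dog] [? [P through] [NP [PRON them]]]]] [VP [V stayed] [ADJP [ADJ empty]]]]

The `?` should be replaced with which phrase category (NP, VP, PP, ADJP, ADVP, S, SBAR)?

PP

The `?` node immediately contains: P 'through', NP. That is the internal structure of a prepositional phrase, so the label is PP.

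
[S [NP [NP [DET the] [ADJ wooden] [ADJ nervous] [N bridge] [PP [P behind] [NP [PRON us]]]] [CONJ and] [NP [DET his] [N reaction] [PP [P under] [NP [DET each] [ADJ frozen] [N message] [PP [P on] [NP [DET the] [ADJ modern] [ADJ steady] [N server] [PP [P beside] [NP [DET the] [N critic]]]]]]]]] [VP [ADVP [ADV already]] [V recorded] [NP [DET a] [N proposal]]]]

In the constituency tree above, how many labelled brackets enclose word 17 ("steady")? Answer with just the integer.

8

The word sits inside ADJ, which is inside NP, inside PP, inside NP, inside PP, inside NP, inside NP, inside S — 8 brackets in all.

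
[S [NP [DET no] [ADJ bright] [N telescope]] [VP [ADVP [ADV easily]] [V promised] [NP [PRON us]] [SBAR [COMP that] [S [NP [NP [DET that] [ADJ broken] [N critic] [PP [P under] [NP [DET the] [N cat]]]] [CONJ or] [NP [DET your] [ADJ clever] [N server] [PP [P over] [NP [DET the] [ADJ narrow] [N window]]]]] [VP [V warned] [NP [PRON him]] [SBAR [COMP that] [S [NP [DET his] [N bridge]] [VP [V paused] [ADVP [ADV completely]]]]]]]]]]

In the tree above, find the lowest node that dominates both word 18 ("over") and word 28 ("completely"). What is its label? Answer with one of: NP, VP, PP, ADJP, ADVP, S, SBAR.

The smallest bracket enclosing both words is [S that broken critic under the cat or your clever server over the narrow window warned him that his bridge paused completely], so the label is S.

S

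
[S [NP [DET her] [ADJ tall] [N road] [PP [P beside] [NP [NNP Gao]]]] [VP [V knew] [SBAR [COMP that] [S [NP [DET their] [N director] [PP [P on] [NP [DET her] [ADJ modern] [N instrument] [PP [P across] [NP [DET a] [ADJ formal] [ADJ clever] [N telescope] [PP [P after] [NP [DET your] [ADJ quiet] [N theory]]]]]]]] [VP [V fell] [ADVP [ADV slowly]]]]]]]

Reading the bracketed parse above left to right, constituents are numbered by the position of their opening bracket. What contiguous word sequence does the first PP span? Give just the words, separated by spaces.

Opening `[PP` markers occur at word positions 4, 10, 14, 19; the first of these opens the constituent [PP beside Gao].

beside Gao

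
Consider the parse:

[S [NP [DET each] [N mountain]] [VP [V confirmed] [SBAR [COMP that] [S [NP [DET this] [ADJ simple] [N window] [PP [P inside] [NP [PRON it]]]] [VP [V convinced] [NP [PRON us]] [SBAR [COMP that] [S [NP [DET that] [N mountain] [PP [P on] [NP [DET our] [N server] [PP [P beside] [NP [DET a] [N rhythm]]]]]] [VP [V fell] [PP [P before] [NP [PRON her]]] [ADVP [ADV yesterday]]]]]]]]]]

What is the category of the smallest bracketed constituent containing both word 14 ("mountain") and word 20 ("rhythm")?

NP

Word 14 lies under S → VP → SBAR → S → VP → SBAR → S → NP → N; word 20 lies under S → VP → SBAR → S → VP → SBAR → S → NP → PP → NP → PP → NP → N. The lowest shared node is the NP.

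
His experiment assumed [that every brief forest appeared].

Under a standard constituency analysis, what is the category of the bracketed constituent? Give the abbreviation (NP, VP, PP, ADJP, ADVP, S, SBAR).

SBAR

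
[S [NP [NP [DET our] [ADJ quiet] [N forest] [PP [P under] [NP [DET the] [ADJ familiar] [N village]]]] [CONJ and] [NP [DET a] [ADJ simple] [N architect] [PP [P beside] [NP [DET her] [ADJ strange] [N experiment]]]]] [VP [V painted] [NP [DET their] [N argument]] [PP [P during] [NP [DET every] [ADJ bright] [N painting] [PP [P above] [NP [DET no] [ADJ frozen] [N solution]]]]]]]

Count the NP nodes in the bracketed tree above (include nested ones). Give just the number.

Listing each NP by its span: [NP our quiet forest under the familiar village and a simple architect beside her strange experiment]; [NP our quiet forest under the familiar village]; [NP the familiar village]; [NP a simple architect beside her strange experiment]; [NP her strange experiment]; [NP their argument] … — that makes 8.

8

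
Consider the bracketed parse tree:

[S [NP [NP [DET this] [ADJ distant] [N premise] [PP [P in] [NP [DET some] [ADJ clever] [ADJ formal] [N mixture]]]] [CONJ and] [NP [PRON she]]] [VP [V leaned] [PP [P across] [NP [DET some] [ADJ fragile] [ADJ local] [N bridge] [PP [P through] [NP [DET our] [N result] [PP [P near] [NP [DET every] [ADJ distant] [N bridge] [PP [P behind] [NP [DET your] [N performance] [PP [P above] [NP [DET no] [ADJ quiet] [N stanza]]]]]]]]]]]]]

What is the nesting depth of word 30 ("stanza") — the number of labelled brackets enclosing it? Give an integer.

The word sits inside N, which is inside NP, inside PP, inside NP, inside PP, inside NP, inside PP, inside NP, inside PP, inside NP, inside PP, inside VP, inside S — 13 brackets in all.

13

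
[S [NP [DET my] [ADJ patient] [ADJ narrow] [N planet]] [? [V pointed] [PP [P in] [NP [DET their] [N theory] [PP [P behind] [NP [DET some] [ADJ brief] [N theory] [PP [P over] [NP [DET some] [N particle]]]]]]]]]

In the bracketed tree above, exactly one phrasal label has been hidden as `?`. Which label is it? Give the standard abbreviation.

VP

A constituent whose immediate children are V 'pointed', PP is a verb phrase: VP.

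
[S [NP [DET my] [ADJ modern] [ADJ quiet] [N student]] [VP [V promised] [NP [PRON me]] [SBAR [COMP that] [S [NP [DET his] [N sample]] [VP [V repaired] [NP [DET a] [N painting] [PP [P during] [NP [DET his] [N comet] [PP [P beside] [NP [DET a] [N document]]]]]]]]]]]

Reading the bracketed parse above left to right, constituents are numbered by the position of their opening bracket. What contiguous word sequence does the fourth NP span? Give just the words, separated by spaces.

a painting during his comet beside a document

Opening `[NP` markers occur at word positions 1, 6, 8, 11, 14, 17; the fourth of these opens the constituent [NP a painting during his comet beside a document].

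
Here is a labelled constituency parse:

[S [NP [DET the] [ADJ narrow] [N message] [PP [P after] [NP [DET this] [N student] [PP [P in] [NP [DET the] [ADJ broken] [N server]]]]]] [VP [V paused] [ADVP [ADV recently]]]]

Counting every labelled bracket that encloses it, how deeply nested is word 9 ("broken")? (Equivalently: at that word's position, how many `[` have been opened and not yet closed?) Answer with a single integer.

The word sits inside ADJ, which is inside NP, inside PP, inside NP, inside PP, inside NP, inside S — 7 brackets in all.

7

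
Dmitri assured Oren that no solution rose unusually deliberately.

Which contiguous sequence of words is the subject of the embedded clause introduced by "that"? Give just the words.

The subject of the embedded clause introduced by "that" is the NP immediately before the verb "rose": "no solution".

no solution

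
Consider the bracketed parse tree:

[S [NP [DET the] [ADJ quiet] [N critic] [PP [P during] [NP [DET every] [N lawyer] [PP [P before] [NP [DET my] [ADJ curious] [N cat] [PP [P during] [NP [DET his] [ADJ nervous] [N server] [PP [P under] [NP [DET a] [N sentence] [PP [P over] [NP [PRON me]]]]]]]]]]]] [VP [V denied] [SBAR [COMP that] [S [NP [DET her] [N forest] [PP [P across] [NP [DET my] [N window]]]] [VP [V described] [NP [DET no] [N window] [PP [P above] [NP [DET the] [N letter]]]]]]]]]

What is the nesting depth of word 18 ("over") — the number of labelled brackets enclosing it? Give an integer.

12

Counting open brackets not yet closed at "over": [S [NP [PP [NP [PP [NP [PP [NP [PP [NP [PP [P = 12.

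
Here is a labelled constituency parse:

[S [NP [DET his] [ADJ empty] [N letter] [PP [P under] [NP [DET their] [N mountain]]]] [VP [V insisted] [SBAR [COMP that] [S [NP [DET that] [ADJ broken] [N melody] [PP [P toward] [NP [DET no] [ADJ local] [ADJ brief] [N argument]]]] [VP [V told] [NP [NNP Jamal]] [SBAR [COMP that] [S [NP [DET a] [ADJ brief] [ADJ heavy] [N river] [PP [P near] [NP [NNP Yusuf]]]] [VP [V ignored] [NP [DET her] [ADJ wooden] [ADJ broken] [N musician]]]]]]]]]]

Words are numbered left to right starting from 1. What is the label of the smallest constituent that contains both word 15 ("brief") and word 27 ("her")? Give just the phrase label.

Word 15 lies under S → VP → SBAR → S → NP → PP → NP → ADJ; word 27 lies under S → VP → SBAR → S → VP → SBAR → S → VP → NP → DET. The lowest shared node is the S.

S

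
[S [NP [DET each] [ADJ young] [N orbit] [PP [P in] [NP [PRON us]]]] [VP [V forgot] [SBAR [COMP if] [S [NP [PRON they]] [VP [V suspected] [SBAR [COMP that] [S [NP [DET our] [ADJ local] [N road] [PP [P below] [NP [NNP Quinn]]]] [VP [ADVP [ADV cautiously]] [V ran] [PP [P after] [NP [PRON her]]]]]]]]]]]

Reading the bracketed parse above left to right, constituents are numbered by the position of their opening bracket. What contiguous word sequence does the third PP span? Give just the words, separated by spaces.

after her

The PP opening brackets appear, in order, over: "in us"; "below Quinn"; "after her". The third one spans "after her".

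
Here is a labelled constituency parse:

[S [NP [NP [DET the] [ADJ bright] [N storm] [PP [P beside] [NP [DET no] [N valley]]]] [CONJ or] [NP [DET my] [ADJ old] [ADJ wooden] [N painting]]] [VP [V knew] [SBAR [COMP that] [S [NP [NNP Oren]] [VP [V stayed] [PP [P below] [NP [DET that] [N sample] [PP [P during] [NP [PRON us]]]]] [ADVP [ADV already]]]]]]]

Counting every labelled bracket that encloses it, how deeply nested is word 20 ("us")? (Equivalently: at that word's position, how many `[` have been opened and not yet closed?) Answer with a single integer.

10

Path from the root down to the word: S → VP → SBAR → S → VP → PP → NP → PP → NP → PRON. That is 10 enclosing brackets.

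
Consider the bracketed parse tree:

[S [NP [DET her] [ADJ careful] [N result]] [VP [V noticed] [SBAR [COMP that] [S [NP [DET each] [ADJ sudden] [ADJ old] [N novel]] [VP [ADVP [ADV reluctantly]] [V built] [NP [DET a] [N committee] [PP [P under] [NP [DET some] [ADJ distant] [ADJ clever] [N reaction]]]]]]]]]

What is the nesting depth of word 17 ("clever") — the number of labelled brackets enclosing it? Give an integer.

9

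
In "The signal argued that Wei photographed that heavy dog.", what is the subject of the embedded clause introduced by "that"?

Wei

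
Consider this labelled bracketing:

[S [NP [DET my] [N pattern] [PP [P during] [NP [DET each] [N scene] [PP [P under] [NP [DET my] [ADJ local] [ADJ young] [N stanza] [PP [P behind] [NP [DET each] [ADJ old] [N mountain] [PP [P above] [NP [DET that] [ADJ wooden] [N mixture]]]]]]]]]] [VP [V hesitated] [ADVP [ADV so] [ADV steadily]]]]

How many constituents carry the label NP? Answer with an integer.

5

Scanning left to right, an opening `[NP` appears at word positions 1, 4, 7, 12, 16 — 5 in total.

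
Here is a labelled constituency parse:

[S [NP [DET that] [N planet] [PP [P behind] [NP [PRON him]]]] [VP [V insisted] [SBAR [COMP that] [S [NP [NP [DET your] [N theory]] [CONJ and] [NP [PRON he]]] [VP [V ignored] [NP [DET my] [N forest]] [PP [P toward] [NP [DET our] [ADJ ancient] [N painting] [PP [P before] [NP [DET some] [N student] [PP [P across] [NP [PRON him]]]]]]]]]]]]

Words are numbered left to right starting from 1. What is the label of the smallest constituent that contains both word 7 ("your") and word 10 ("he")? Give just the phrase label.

NP

Word 7 lies under S → VP → SBAR → S → NP → NP → DET; word 10 lies under S → VP → SBAR → S → NP → NP → PRON. The lowest shared node is the NP.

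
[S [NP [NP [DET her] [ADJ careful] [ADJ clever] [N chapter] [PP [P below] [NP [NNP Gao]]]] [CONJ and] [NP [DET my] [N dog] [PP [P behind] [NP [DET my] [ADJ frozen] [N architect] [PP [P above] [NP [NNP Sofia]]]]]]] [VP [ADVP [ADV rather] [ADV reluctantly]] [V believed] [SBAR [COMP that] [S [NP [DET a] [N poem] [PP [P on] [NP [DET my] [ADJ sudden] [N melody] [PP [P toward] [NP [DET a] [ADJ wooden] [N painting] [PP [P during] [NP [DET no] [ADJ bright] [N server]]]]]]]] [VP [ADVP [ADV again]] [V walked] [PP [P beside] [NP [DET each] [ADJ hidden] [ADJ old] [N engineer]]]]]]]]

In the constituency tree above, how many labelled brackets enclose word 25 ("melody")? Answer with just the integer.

8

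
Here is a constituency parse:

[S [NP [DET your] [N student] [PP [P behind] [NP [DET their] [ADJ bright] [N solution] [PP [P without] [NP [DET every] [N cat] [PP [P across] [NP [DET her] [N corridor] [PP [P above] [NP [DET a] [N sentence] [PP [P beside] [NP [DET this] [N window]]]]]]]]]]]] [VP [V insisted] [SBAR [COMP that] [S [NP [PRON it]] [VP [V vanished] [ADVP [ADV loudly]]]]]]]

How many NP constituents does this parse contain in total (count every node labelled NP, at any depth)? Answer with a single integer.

7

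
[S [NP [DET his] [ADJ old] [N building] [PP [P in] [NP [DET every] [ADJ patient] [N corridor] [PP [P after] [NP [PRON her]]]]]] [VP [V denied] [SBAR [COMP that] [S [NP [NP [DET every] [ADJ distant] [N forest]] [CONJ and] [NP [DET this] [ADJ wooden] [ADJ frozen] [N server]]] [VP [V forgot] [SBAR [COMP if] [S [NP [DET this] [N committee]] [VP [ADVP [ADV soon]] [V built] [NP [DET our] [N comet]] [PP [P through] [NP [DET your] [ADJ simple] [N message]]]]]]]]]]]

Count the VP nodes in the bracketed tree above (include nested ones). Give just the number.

3

Scanning left to right, an opening `[VP` appears at word positions 10, 20, 24 — 3 in total.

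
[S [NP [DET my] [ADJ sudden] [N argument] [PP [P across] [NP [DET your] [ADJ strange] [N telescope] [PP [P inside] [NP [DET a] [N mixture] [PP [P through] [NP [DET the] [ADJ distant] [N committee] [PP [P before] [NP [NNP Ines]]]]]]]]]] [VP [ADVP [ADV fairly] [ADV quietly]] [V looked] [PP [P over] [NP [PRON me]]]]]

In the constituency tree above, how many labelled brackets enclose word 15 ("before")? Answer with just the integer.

Path from the root down to the word: S → NP → PP → NP → PP → NP → PP → NP → PP → P. That is 10 enclosing brackets.

10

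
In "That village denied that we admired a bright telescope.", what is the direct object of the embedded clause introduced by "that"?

The verb of the embedded clause introduced by "that" is "admired"; its direct object is the NP "a bright telescope".

a bright telescope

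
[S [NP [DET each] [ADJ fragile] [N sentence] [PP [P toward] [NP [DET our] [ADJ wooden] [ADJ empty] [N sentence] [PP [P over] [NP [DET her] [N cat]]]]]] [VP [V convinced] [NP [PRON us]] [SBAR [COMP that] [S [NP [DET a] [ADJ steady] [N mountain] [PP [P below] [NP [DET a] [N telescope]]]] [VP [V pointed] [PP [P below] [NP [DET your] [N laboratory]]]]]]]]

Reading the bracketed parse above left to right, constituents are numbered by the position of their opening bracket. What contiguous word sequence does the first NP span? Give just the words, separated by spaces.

each fragile sentence toward our wooden empty sentence over her cat

The NP opening brackets appear, in order, over: "each fragile sentence toward our wooden empty sentence over her cat"; "our wooden empty sentence over her cat"; "her cat"; "us"; "a steady mountain below a telescope"; "a telescope"; "your laboratory". The first one spans "each fragile sentence toward our wooden empty sentence over her cat".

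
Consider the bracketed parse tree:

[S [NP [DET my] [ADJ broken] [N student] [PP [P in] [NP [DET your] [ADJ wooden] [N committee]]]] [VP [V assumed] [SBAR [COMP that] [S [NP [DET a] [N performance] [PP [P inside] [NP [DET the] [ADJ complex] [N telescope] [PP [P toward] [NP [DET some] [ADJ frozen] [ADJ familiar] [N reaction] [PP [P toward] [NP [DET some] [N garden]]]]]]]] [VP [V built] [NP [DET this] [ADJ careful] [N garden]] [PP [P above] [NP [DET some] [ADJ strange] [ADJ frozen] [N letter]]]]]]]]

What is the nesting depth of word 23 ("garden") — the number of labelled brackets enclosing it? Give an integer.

12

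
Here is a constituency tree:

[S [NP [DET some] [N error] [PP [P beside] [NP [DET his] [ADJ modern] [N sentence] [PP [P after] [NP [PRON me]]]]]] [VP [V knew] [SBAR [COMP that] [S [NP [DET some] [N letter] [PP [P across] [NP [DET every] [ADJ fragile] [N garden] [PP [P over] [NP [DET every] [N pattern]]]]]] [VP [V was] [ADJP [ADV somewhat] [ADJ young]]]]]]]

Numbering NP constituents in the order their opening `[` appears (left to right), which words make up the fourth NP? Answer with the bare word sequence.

some letter across every fragile garden over every pattern

Opening `[NP` markers occur at word positions 1, 4, 8, 11, 14, 18; the fourth of these opens the constituent [NP some letter across every fragile garden over every pattern].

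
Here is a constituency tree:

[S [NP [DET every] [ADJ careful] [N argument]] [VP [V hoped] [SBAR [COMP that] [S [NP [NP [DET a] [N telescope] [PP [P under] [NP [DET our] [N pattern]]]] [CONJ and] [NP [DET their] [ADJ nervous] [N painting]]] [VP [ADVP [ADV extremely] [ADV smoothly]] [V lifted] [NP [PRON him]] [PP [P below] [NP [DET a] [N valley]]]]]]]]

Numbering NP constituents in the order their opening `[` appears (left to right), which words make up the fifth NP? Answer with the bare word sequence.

The NP opening brackets appear, in order, over: "every careful argument"; "a telescope under our pattern and their nervous painting"; "a telescope under our pattern"; "our pattern"; "their nervous painting"; "him"; "a valley". The fifth one spans "their nervous painting".

their nervous painting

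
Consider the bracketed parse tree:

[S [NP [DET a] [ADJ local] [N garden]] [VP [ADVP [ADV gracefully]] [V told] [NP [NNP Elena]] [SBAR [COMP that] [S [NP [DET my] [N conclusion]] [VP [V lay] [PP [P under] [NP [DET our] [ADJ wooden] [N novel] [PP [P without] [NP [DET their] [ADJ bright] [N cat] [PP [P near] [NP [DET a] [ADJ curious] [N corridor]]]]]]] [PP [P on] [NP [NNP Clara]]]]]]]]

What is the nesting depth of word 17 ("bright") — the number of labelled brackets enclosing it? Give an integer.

Path from the root down to the word: S → VP → SBAR → S → VP → PP → NP → PP → NP → ADJ. That is 10 enclosing brackets.

10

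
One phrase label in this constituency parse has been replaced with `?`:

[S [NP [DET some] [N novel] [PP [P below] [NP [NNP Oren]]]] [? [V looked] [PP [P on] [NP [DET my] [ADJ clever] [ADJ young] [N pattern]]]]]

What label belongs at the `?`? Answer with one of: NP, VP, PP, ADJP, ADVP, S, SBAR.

VP

A constituent whose immediate children are V 'looked', PP is a verb phrase: VP.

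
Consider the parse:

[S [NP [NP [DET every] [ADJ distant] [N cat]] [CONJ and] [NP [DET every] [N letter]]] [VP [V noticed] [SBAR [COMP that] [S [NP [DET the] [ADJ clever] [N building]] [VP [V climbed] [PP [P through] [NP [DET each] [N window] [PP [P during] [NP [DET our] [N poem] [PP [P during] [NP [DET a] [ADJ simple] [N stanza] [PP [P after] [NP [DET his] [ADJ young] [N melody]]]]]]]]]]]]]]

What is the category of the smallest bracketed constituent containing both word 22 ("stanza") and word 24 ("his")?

NP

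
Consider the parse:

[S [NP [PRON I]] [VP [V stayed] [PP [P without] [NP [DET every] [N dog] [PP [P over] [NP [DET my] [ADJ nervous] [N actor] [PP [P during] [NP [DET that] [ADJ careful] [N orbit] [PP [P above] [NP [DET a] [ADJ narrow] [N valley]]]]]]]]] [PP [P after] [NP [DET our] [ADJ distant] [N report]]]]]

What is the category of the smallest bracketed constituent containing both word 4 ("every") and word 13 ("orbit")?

NP

Both words fall inside [NP every dog over my nervous actor during that careful orbit above a narrow valley] (words 4–17), and no smaller constituent contains them both. Label: NP.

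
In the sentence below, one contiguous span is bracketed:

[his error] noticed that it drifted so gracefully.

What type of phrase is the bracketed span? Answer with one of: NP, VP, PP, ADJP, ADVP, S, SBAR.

NP

"error" is the head of the bracketed span, so the span is a noun phrase: NP.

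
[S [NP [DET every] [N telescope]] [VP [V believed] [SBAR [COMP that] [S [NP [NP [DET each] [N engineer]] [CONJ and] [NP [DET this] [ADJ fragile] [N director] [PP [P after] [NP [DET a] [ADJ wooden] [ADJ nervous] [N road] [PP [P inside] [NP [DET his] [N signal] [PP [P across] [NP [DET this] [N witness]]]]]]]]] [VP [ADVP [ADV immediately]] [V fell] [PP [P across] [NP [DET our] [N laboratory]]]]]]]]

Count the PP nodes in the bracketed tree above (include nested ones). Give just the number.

4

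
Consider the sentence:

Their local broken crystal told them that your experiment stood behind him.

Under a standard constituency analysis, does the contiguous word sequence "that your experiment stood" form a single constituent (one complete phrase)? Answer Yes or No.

The sequence begins inside the complementizer "that" and ends inside the clause "your experiment stood behind him"; it crosses a phrase boundary, so no single node in the tree spans exactly those words.

No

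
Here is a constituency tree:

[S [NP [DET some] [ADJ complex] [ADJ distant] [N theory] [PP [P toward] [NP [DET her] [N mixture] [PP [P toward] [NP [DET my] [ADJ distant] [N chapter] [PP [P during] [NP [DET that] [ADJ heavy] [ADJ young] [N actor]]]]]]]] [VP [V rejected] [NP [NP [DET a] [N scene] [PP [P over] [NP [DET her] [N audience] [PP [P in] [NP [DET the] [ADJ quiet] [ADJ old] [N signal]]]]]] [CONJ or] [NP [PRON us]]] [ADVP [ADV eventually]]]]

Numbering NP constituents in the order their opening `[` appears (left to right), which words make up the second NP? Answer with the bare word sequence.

her mixture toward my distant chapter during that heavy young actor

In left-to-right order the NP constituents are "some complex distant theory toward her mixture toward my distant chapter during that heavy young actor"; "her mixture toward my distant chapter during that heavy young actor"; "my distant chapter during that heavy young actor"; "that heavy young actor"; "a scene over her audience in the quiet old signal or us"; "a scene over her audience in the quiet old signal"; "her audience in the quiet old signal"; "the quiet old signal"; "us". Number 2 is "her mixture toward my distant chapter during that heavy young actor".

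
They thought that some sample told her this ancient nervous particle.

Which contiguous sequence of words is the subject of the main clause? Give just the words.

they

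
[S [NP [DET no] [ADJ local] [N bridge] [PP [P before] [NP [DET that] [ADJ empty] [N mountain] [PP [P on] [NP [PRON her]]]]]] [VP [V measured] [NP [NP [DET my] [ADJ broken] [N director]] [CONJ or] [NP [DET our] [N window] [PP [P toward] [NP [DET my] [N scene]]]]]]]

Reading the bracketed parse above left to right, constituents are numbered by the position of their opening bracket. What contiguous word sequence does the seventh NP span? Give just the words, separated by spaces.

Opening `[NP` markers occur at word positions 1, 5, 9, 11, 11, 15, 18; the seventh of these opens the constituent [NP my scene].

my scene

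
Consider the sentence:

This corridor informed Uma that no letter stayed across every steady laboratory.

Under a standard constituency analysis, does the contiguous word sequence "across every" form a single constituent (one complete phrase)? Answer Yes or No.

The sequence begins inside the preposition "across" and ends inside the noun phrase "every steady laboratory"; it crosses a phrase boundary, so no single node in the tree spans exactly those words.

No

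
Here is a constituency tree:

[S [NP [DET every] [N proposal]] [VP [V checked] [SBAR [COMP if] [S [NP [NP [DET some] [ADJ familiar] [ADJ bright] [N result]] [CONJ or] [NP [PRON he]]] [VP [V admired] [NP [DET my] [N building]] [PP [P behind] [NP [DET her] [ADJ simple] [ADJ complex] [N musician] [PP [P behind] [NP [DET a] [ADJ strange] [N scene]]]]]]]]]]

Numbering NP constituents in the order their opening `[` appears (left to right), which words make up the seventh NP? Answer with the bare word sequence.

The NP opening brackets appear, in order, over: "every proposal"; "some familiar bright result or he"; "some familiar bright result"; "he"; "my building"; "her simple complex musician behind a strange scene"; "a strange scene". The seventh one spans "a strange scene".

a strange scene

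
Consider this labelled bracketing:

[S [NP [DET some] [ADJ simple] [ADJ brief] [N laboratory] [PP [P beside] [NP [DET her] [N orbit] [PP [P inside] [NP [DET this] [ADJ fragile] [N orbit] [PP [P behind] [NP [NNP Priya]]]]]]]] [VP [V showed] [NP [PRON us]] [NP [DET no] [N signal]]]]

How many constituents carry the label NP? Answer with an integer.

6

The NP constituents are: [NP some simple brief laboratory beside her orbit inside this fragile orbit behind Priya]; [NP her orbit inside this fragile orbit behind Priya]; [NP this fragile orbit behind Priya]; [NP Priya]; [NP us]; [NP no signal]. Total: 6.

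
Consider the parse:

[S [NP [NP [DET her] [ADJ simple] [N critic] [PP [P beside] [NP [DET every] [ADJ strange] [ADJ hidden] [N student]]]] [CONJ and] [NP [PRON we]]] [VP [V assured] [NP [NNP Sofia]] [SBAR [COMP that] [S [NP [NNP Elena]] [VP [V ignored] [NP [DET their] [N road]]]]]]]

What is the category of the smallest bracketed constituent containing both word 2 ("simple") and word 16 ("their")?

S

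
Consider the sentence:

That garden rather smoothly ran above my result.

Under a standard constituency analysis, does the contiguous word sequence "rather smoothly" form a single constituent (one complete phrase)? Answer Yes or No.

Yes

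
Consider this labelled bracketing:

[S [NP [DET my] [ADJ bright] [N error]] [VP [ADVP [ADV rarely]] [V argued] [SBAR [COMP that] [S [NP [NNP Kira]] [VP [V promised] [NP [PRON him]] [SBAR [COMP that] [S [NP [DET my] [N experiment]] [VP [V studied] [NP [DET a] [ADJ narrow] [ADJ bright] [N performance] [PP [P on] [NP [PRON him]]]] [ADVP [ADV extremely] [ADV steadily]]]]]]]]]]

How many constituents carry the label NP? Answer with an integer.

Listing each NP by its span: [NP my bright error]; [NP Kira]; [NP him]; [NP my experiment]; [NP a narrow bright performance on him]; [NP him] — that makes 6.

6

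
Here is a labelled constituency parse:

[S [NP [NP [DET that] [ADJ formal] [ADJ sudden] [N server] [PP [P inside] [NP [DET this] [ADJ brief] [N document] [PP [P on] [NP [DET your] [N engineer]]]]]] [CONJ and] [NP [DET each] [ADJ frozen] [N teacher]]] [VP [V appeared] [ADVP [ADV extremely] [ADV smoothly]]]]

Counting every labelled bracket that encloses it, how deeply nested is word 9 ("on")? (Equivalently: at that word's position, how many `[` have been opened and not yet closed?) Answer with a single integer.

7

Counting open brackets not yet closed at "on": [S [NP [NP [PP [NP [PP [P = 7.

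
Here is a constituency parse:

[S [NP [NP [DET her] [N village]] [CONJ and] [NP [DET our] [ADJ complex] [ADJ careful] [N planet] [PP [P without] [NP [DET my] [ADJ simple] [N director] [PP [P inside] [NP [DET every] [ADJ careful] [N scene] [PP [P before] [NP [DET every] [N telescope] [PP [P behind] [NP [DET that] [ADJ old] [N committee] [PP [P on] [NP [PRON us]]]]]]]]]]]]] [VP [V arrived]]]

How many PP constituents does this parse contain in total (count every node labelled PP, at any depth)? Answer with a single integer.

Listing each PP by its span: [PP without my simple director inside every careful scene before every telescope behind that old committee on us]; [PP inside every careful scene before every telescope behind that old committee on us]; [PP before every telescope behind that old committee on us]; [PP behind that old committee on us]; [PP on us] — that makes 5.

5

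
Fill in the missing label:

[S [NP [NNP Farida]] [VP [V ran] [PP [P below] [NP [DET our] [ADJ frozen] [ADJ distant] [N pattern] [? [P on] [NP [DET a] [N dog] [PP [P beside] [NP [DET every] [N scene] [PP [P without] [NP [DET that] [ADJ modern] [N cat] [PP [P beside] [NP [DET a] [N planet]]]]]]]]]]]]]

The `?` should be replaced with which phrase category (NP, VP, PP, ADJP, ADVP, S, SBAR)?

A constituent whose immediate children are P 'on', NP is a prepositional phrase: PP.

PP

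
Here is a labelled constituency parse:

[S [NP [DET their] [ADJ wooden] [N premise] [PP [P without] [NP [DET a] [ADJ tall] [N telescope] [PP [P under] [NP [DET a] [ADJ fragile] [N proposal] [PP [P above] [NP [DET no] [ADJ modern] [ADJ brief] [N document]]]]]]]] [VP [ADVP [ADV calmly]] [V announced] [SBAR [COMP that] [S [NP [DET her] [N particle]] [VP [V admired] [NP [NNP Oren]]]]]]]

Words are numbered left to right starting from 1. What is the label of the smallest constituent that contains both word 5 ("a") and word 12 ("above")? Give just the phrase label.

NP

Both words fall inside [NP a tall telescope under a fragile proposal above no modern brief document] (words 5–16), and no smaller constituent contains them both. Label: NP.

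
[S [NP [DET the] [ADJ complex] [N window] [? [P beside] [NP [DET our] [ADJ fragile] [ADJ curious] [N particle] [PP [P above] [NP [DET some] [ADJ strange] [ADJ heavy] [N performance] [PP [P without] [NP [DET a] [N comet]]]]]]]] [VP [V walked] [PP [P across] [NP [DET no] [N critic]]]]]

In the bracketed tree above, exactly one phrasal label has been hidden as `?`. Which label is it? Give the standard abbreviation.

PP

Looking at what the `?` directly dominates — P 'beside', NP — this is a prepositional phrase (PP).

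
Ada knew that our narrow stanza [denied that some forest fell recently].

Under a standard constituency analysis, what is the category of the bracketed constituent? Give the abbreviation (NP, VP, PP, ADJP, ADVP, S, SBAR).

VP

The span is built around the verb "denied" — a verb phrase (VP).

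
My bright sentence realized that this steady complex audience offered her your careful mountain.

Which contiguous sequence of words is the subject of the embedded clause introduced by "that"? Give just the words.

this steady complex audience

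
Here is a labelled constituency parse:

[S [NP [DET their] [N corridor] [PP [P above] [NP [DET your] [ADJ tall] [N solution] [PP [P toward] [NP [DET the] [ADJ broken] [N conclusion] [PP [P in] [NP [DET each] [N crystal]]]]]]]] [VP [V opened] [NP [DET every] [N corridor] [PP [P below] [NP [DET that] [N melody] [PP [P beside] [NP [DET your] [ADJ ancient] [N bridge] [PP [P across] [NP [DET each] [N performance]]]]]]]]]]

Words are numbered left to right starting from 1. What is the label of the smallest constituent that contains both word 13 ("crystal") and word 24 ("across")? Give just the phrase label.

S

Both words fall inside [S their corridor above your tall solution toward the broken conclusion in each crystal opened every corridor below that melody beside your ancient bridge across each performance] (words 1–26), and no smaller constituent contains them both. Label: S.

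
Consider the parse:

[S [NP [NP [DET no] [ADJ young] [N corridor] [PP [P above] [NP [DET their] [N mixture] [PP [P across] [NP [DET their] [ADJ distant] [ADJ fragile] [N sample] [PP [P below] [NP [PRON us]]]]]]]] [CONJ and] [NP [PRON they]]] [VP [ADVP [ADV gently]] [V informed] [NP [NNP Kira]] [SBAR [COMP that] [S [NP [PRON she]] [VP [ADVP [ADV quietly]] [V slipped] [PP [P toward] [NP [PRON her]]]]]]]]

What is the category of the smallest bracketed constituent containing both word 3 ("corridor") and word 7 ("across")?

The smallest bracket enclosing both words is [NP no young corridor above their mixture across their distant fragile sample below us], so the label is NP.

NP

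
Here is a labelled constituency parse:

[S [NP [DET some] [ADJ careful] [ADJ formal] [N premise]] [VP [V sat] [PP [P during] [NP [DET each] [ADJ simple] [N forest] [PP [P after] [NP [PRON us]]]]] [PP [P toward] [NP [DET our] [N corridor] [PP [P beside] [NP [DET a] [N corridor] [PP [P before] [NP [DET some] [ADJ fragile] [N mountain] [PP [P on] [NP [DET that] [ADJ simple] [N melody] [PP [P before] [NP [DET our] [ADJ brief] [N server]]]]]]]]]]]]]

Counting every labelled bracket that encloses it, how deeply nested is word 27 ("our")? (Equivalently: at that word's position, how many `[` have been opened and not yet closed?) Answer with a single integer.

13

Counting open brackets not yet closed at "our": [S [VP [PP [NP [PP [NP [PP [NP [PP [NP [PP [NP [DET = 13.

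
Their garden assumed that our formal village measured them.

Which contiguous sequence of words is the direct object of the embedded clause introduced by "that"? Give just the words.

them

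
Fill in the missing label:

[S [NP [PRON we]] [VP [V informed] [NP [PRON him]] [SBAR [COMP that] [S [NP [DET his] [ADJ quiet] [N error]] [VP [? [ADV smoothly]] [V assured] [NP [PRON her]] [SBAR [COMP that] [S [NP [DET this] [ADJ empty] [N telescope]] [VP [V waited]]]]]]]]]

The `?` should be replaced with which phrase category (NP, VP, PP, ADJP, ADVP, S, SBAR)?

ADVP

The `?` node immediately contains: ADV 'smoothly'. That is the internal structure of an adverb phrase, so the label is ADVP.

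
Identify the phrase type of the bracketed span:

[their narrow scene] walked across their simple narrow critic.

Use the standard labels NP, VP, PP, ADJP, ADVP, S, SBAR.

NP

The bracketed span "their narrow scene" is headed by "scene", making it a noun phrase (NP).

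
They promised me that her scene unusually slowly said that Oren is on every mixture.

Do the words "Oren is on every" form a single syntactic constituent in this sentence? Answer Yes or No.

The sequence begins inside the noun phrase "Oren" and ends inside the verb phrase "is on every mixture"; it crosses a phrase boundary, so no single node in the tree spans exactly those words.

No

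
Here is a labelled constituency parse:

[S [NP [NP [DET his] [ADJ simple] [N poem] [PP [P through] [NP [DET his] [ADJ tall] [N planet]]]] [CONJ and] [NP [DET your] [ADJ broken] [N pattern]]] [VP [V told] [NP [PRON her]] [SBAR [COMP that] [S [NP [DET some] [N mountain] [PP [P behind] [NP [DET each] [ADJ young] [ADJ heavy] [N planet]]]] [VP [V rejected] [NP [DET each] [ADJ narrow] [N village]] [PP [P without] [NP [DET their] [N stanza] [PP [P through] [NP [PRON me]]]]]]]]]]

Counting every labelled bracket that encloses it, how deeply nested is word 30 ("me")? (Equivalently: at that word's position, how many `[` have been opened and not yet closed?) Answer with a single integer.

10

Path from the root down to the word: S → VP → SBAR → S → VP → PP → NP → PP → NP → PRON. That is 10 enclosing brackets.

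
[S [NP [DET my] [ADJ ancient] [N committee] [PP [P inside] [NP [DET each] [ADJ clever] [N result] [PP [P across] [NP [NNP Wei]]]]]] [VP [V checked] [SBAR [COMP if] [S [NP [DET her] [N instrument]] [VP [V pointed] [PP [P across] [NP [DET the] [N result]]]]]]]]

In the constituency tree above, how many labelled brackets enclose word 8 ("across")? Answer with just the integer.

6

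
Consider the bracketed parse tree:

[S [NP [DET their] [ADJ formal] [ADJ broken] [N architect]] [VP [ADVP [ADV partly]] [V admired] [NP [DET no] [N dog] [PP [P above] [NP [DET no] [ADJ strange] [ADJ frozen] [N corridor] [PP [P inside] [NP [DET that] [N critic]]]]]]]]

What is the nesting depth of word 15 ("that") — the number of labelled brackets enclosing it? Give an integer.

8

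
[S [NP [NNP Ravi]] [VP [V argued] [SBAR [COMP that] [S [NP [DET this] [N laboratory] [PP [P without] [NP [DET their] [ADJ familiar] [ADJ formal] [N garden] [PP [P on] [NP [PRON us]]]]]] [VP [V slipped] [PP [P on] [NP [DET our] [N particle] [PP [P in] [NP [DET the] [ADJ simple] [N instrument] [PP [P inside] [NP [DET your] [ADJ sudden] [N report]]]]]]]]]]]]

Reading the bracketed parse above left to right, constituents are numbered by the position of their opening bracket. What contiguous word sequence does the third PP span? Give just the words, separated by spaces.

Opening `[PP` markers occur at word positions 6, 11, 14, 17, 21; the third of these opens the constituent [PP on our particle in the simple instrument inside your sudden report].

on our particle in the simple instrument inside your sudden report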